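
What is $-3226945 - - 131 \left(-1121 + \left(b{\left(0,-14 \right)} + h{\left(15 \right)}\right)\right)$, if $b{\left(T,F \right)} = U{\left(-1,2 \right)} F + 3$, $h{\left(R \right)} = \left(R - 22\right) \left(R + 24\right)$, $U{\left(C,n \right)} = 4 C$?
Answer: $-3401830$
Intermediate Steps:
$h{\left(R \right)} = \left(-22 + R\right) \left(24 + R\right)$
$b{\left(T,F \right)} = 3 - 4 F$ ($b{\left(T,F \right)} = 4 \left(-1\right) F + 3 = - 4 F + 3 = 3 - 4 F$)
$-3226945 - - 131 \left(-1121 + \left(b{\left(0,-14 \right)} + h{\left(15 \right)}\right)\right) = -3226945 - - 131 \left(-1121 + \left(\left(3 - -56\right) + \left(-528 + 15^{2} + 2 \cdot 15\right)\right)\right) = -3226945 - - 131 \left(-1121 + \left(\left(3 + 56\right) + \left(-528 + 225 + 30\right)\right)\right) = -3226945 - - 131 \left(-1121 + \left(59 - 273\right)\right) = -3226945 - - 131 \left(-1121 - 214\right) = -3226945 - \left(-131\right) \left(-1335\right) = -3226945 - 174885 = -3401830$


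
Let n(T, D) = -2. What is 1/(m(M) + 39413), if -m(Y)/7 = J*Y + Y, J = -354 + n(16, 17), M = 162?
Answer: 1/441983 ≈ 2.2625e-6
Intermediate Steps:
J = -356 (J = -354 - 2 = -356)
m(Y) = 2485*Y (m(Y) = -7*(-356*Y + Y) = -(-2485)*Y = 2485*Y)
1/(m(M) + 39413) = 1/(2485*162 + 39413) = 1/(402570 + 39413) = 1/441983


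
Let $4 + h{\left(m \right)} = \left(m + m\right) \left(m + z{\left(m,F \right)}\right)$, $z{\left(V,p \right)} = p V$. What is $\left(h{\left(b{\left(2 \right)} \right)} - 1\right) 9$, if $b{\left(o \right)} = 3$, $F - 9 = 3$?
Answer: $2061$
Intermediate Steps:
$F = 12$ ($F = 9 + 3 = 12$)
$z{\left(V,p \right)} = V p$
$h{\left(m \right)} = -4 + 26 m^{2}$ ($h{\left(m \right)} = -4 + \left(m + m\right) \left(m + m 12\right) = -4 + 2 m \left(m + 12 m\right) = -4 + 2 m 13 m = -4 + 26 m^{2}$)
$\left(h{\left(b{\left(2 \right)} \right)} - 1\right) 9 = \left(\left(-4 + 26 \cdot 3^{2}\right) - 1\right) 9 = \left(\left(-4 + 26 \cdot 9\right) - 1\right) 9 = \left(\left(-4 + 234\right) - 1\right) 9 = \left(230 - 1\right) 9 = 229 \cdot 9 = 2061$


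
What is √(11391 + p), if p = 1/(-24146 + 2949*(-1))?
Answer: 2*√2090644401670/27095 ≈ 106.73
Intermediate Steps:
p = -1/27095 (p = 1/(-24146 - 2949) = 1/(-27095) = -1/27095 ≈ -3.6907e-5)
√(11391 + p) = √(11391 - 1/27095) = √(308639144/27095) = 2*√2090644401670/27095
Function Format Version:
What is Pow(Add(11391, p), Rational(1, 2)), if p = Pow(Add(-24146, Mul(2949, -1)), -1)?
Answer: Mul(Rational(2, 27095), Pow(2090644401670, Rational(1, 2))) ≈ 106.73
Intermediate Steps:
p = Rational(-1, 27095) (p = Pow(Add(-24146, -2949), -1) = Pow(-27095, -1) = Rational(-1, 27095) ≈ -3.6907e-5)
Pow(Add(11391, p), Rational(1, 2)) = Pow(Add(11391, Rational(-1, 27095)), Rational(1, 2)) = Pow(Rational(308639144, 27095), Rational(1, 2)) = Mul(Rational(2, 27095), Pow(2090644401670, Rational(1, 2)))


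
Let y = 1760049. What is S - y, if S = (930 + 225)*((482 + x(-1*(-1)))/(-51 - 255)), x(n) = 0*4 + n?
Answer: -59903651/34 ≈ -1.7619e+6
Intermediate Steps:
x(n) = n (x(n) = 0 + n = n)
S = -61985/34 (S = (930 + 225)*((482 - 1*(-1))/(-51 - 255)) = 1155*((482 + 1)/(-306)) = 1155*(483*(-1/306)) = 1155*(-161/102) = -61985/34 ≈ -1823.1)
S - y = -61985/34 - 1*1760049 = -61985/34 - 1760049 = -59903651/34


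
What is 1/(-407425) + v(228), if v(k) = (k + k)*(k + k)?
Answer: 84718324799/407425 ≈ 2.0794e+5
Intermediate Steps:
v(k) = 4*k² (v(k) = (2*k)*(2*k) = 4*k²)
1/(-407425) + v(228) = 1/(-407425) + 4*228² = -1/407425 + 4*51984 = -1/407425 + 207936 = 84718324799/407425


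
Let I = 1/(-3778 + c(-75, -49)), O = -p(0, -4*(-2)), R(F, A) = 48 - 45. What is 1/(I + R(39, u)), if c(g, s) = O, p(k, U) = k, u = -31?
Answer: 3778/11333 ≈ 0.33336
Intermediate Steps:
R(F, A) = 3
O = 0 (O = -1*0 = 0)
c(g, s) = 0
I = -1/3778 (I = 1/(-3778 + 0) = 1/(-3778) = -1/3778 ≈ -0.00026469)
1/(I + R(39, u)) = 1/(-1/3778 + 3) = 1/(11333/3778) = 3778/11333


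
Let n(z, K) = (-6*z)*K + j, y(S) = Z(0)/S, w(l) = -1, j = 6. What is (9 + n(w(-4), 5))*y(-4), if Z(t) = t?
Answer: 0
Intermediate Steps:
y(S) = 0 (y(S) = 0/S = 0)
n(z, K) = 6 - 6*K*z (n(z, K) = (-6*z)*K + 6 = -6*K*z + 6 = 6 - 6*K*z)
(9 + n(w(-4), 5))*y(-4) = (9 + (6 - 6*5*(-1)))*0 = (9 + (6 + 30))*0 = (9 + 36)*0 = 45*0 = 0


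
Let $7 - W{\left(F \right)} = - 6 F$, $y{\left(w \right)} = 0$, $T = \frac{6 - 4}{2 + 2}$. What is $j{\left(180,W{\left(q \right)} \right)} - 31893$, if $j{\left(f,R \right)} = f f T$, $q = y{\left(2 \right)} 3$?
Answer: $-15693$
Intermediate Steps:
$T = \frac{1}{2}$ ($T = \frac{2}{4} = 2 \cdot \frac{1}{4} = \frac{1}{2} \approx 0.5$)
$q = 0$ ($q = 0 \cdot 3 = 0$)
$W{\left(F \right)} = 7 + 6 F$ ($W{\left(F \right)} = 7 - - 6 F = 7 + 6 F$)
$j{\left(f,R \right)} = \frac{f^{2}}{2}$ ($j{\left(f,R \right)} = f f \frac{1}{2} = f^{2} \cdot \frac{1}{2} = \frac{f^{2}}{2}$)
$j{\left(180,W{\left(q \right)} \right)} - 31893 = \frac{180^{2}}{2} - 31893 = \frac{1}{2} \cdot 32400 - 31893 = 16200 - 31893 = -15693$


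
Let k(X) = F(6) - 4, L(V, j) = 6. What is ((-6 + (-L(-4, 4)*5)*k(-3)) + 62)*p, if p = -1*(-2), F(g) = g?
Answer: -8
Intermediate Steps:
p = 2
k(X) = 2 (k(X) = 6 - 4 = 2)
((-6 + (-L(-4, 4)*5)*k(-3)) + 62)*p = ((-6 + (-1*6*5)*2) + 62)*2 = ((-6 - 6*5*2) + 62)*2 = ((-6 - 30*2) + 62)*2 = ((-6 - 60) + 62)*2 = (-66 + 62)*2 = -4*2 = -8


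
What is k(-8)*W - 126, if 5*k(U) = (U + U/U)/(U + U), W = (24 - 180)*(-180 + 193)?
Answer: -6069/20 ≈ -303.45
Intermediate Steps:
W = -2028 (W = -156*13 = -2028)
k(U) = (1 + U)/(10*U) (k(U) = ((U + U/U)/(U + U))/5 = ((U + 1)/((2*U)))/5 = ((1 + U)*(1/(2*U)))/5 = ((1 + U)/(2*U))/5 = (1 + U)/(10*U))
k(-8)*W - 126 = ((1/10)*(1 - 8)/(-8))*(-2028) - 126 = ((1/10)*(-1/8)*(-7))*(-2028) - 126 = (7/80)*(-2028) - 126 = -3549/20 - 126 = -6069/20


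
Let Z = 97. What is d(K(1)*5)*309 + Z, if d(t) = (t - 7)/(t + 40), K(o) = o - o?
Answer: 1717/40 ≈ 42.925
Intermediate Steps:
K(o) = 0
d(t) = (-7 + t)/(40 + t)
d(K(1)*5)*309 + Z = ((-7 + 0*5)/(40 + 0*5))*309 + 97 = ((-7 + 0)/(40 + 0))*309 + 97 = (-7/40)*309 + 97 = ((1/40)*(-7))*309 + 97 = -7/40*309 + 97 = -2163/40 + 97 = 1717/40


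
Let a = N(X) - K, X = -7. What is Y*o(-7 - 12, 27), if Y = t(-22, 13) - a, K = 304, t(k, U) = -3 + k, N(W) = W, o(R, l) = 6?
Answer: 1716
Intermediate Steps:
a = -311 (a = -7 - 1*304 = -7 - 304 = -311)
Y = 286 (Y = (-3 - 22) - 1*(-311) = -25 + 311 = 286)
Y*o(-7 - 12, 27) = 286*6 = 1716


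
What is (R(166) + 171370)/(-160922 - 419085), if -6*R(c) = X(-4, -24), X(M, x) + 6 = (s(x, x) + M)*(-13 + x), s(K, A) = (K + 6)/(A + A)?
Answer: -8224735/27840336 ≈ -0.29542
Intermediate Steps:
s(K, A) = (6 + K)/(2*A) (s(K, A) = (6 + K)/((2*A)) = (6 + K)*(1/(2*A)) = (6 + K)/(2*A))
X(M, x) = -6 + (-13 + x)*(M + (6 + x)/(2*x)) (X(M, x) = -6 + ((6 + x)/(2*x) + M)*(-13 + x) = -6 + (M + (6 + x)/(2*x))*(-13 + x) = -6 + (-13 + x)*(M + (6 + x)/(2*x)))
R(c) = -1025/48 (R(c) = -(-19/2 + (½)*(-24) - 39/(-24) - 13*(-4) - 4*(-24))/6 = -(-19/2 - 12 - 39*(-1/24) + 52 + 96)/6 = -(-19/2 - 12 + 13/8 + 52 + 96)/6 = -⅙*1025/8 = -1025/48)
(R(166) + 171370)/(-160922 - 419085) = (-1025/48 + 171370)/(-160922 - 419085) = (8224735/48)/(-580007) = (8224735/48)*(-1/580007) = -8224735/27840336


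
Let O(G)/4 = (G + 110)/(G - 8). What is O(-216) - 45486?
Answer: -1273555/28 ≈ -45484.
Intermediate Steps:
O(G) = 4*(110 + G)/(-8 + G) (O(G) = 4*((G + 110)/(G - 8)) = 4*((110 + G)/(-8 + G)) = 4*(110 + G)/(-8 + G))
O(-216) - 45486 = 4*(110 - 216)/(-8 - 216) - 45486 = 4*(-106)/(-224) - 45486 = 4*(-1/224)*(-106) - 45486 = 53/28 - 45486 = -1273555/28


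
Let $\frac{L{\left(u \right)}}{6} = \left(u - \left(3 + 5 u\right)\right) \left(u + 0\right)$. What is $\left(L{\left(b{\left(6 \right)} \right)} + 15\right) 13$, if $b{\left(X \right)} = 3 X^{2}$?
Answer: $-3664245$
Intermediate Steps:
$L{\left(u \right)} = 6 u \left(-3 - 4 u\right)$ ($L{\left(u \right)} = 6 \left(u - \left(3 + 5 u\right)\right) \left(u + 0\right) = 6 \left(u - \left(3 + 5 u\right)\right) u = 6 \left(-3 - 4 u\right) u = 6 u \left(-3 - 4 u\right)$)
$\left(L{\left(b{\left(6 \right)} \right)} + 15\right) 13 = \left(- 6 \cdot 3 \cdot 6^{2} \left(3 + 4 \cdot 3 \cdot 6^{2}\right) + 15\right) 13 = \left(- 6 \cdot 3 \cdot 36 \left(3 + 4 \cdot 3 \cdot 36\right) + 15\right) 13 = \left(\left(-6\right) 108 \left(3 + 4 \cdot 108\right) + 15\right) 13 = \left(\left(-6\right) 108 \left(3 + 432\right) + 15\right) 13 = \left(\left(-6\right) 108 \cdot 435 + 15\right) 13 = \left(-281880 + 15\right) 13 = \left(-281865\right) 13 = -3664245$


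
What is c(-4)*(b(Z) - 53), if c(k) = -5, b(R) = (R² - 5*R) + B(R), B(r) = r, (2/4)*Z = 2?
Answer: 265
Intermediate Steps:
Z = 4 (Z = 2*2 = 4)
b(R) = R² - 4*R (b(R) = (R² - 5*R) + R = R² - 4*R)
c(-4)*(b(Z) - 53) = -5*(4*(-4 + 4) - 53) = -5*(4*0 - 53) = -5*(0 - 53) = -5*(-53) = 265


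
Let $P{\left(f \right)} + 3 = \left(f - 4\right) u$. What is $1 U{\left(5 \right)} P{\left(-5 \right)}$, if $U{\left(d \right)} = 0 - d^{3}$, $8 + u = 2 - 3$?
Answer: $-9750$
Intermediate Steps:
$u = -9$ ($u = -8 + \left(2 - 3\right) = -8 - 1 = -9$)
$U{\left(d \right)} = - d^{3}$
$P{\left(f \right)} = 33 - 9 f$ ($P{\left(f \right)} = -3 + \left(f - 4\right) \left(-9\right) = -3 + \left(-4 + f\right) \left(-9\right) = -3 - \left(-36 + 9 f\right) = 33 - 9 f$)
$1 U{\left(5 \right)} P{\left(-5 \right)} = 1 \left(- 5^{3}\right) \left(33 - -45\right) = 1 \left(\left(-1\right) 125\right) \left(33 + 45\right) = 1 \left(-125\right) 78 = \left(-125\right) 78 = -9750$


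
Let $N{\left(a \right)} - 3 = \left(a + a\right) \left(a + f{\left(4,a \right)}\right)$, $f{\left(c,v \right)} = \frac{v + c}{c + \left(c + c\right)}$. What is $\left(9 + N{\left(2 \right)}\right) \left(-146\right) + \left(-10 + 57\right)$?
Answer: $-3165$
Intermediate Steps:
$f{\left(c,v \right)} = \frac{c + v}{3 c}$ ($f{\left(c,v \right)} = \frac{c + v}{c + 2 c} = \frac{c + v}{3 c}$)
$N{\left(a \right)} = 3 + 2 a \left(\frac{1}{3} + \frac{13 a}{12}\right)$ ($N{\left(a \right)} = 3 + \left(a + a\right) \left(a + \frac{4 + a}{3 \cdot 4}\right) = 3 + 2 a \left(a + \frac{1}{3} \cdot \frac{1}{4} \left(4 + a\right)\right) = 3 + 2 a \left(a + \left(\frac{1}{3} + \frac{a}{12}\right)\right) = 3 + 2 a \left(\frac{1}{3} + \frac{13 a}{12}\right)$)
$\left(9 + N{\left(2 \right)}\right) \left(-146\right) + \left(-10 + 57\right) = \left(9 + \left(3 + \frac{2}{3} \cdot 2 + \frac{13 \cdot 2^{2}}{6}\right)\right) \left(-146\right) + \left(-10 + 57\right) = \left(9 + \left(3 + \frac{4}{3} + \frac{13}{6} \cdot 4\right)\right) \left(-146\right) + 47 = \left(9 + \left(3 + \frac{4}{3} + \frac{26}{3}\right)\right) \left(-146\right) + 47 = \left(9 + 13\right) \left(-146\right) + 47 = 22 \left(-146\right) + 47 = -3212 + 47 = -3165$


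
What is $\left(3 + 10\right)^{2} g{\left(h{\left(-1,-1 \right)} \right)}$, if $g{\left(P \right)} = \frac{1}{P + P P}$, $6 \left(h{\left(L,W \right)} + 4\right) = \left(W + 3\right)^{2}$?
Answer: $\frac{1521}{70} \approx 21.729$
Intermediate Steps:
$h{\left(L,W \right)} = -4 + \frac{\left(3 + W\right)^{2}}{6}$ ($h{\left(L,W \right)} = -4 + \frac{\left(W + 3\right)^{2}}{6} = -4 + \frac{\left(3 + W\right)^{2}}{6}$)
$g{\left(P \right)} = \frac{1}{P + P^{2}}$
$\left(3 + 10\right)^{2} g{\left(h{\left(-1,-1 \right)} \right)} = \left(3 + 10\right)^{2} \frac{1}{\left(-4 + \frac{\left(3 - 1\right)^{2}}{6}\right) \left(1 - \left(4 - \frac{\left(3 - 1\right)^{2}}{6}\right)\right)} = 13^{2} \frac{1}{\left(-4 + \frac{2^{2}}{6}\right) \left(1 - \left(4 - \frac{2^{2}}{6}\right)\right)} = 169 \frac{1}{\left(-4 + \frac{1}{6} \cdot 4\right) \left(1 + \left(-4 + \frac{1}{6} \cdot 4\right)\right)} = 169 \frac{1}{\left(-4 + \frac{2}{3}\right) \left(1 + \left(-4 + \frac{2}{3}\right)\right)} = 169 \frac{1}{\left(- \frac{10}{3}\right) \left(1 - \frac{10}{3}\right)} = 169 \left(- \frac{3}{10 \left(- \frac{7}{3}\right)}\right) = 169 \left(\left(- \frac{3}{10}\right) \left(- \frac{3}{7}\right)\right) = 169 \cdot \frac{9}{70} = \frac{1521}{70}$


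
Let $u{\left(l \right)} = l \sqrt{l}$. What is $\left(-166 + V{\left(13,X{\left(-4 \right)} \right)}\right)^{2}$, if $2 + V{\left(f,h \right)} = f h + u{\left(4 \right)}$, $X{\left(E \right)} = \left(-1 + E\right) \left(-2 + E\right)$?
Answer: $52900$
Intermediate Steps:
$u{\left(l \right)} = l^{\frac{3}{2}}$
$V{\left(f,h \right)} = 6 + f h$ ($V{\left(f,h \right)} = -2 + \left(f h + 4^{\frac{3}{2}}\right) = -2 + \left(f h + 8\right) = -2 + \left(8 + f h\right) = 6 + f h$)
$\left(-166 + V{\left(13,X{\left(-4 \right)} \right)}\right)^{2} = \left(-166 + \left(6 + 13 \left(2 + \left(-4\right)^{2} - -12\right)\right)\right)^{2} = \left(-166 + \left(6 + 13 \left(2 + 16 + 12\right)\right)\right)^{2} = \left(-166 + \left(6 + 13 \cdot 30\right)\right)^{2} = \left(-166 + \left(6 + 390\right)\right)^{2} = \left(-166 + 396\right)^{2} = 230^{2} = 52900$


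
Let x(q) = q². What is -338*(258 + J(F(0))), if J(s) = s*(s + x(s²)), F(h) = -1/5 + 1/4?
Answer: -139527752169/1600000 ≈ -87205.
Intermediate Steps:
F(h) = 1/20 (F(h) = -1*⅕ + 1*(¼) = -⅕ + ¼ = 1/20)
J(s) = s*(s + s⁴) (J(s) = s*(s + (s²)²) = s*(s + s⁴))
-338*(258 + J(F(0))) = -338*(258 + ((1/20)² + (1/20)⁵)) = -338*(258 + (1/400 + 1/3200000)) = -338*(258 + 8001/3200000) = -338*825608001/3200000 = -139527752169/1600000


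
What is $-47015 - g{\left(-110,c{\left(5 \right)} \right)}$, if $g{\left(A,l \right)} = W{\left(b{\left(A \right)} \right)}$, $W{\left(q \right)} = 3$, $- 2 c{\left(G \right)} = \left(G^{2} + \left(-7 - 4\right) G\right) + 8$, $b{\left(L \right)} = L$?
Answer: $-47018$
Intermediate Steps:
$c{\left(G \right)} = -4 - \frac{G^{2}}{2} + \frac{11 G}{2}$ ($c{\left(G \right)} = - \frac{\left(G^{2} + \left(-7 - 4\right) G\right) + 8}{2} = - \frac{\left(G^{2} - 11 G\right) + 8}{2} = - \frac{8 + G^{2} - 11 G}{2} = -4 - \frac{G^{2}}{2} + \frac{11 G}{2}$)
$g{\left(A,l \right)} = 3$
$-47015 - g{\left(-110,c{\left(5 \right)} \right)} = -47015 - 3 = -47018$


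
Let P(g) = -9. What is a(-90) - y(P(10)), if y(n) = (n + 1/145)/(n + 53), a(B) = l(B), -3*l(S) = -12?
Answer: 6706/1595 ≈ 4.2044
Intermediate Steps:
l(S) = 4 (l(S) = -⅓*(-12) = 4)
a(B) = 4
y(n) = (1/145 + n)/(53 + n) (y(n) = (n + 1/145)/(53 + n) = (1/145 + n)/(53 + n))
a(-90) - y(P(10)) = 4 - (1/145 - 9)/(53 - 9) = 4 - (-1304)/(44*145) = 4 - 1*(-326/1595) = 4 + 326/1595 = 6706/1595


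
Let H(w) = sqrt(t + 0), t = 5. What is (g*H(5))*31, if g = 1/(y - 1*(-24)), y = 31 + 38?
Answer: sqrt(5)/3 ≈ 0.74536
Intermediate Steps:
y = 69
H(w) = sqrt(5) (H(w) = sqrt(5 + 0) = sqrt(5))
g = 1/93 (g = 1/(69 - 1*(-24)) = 1/(69 + 24) = 1/93 ≈ 0.010753)
(g*H(5))*31 = (sqrt(5)/93)*31 = sqrt(5)/3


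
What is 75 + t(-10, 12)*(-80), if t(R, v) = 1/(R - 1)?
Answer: 905/11 ≈ 82.273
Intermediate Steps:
t(R, v) = 1/(-1 + R)
75 + t(-10, 12)*(-80) = 75 - 80/(-1 - 10) = 75 - 80/(-11) = 75 - 1/11*(-80) = 75 + 80/11 = 905/11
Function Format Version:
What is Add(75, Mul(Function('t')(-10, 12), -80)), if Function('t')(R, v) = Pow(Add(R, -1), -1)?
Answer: Rational(905, 11) ≈ 82.273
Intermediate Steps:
Function('t')(R, v) = Pow(Add(-1, R), -1)
Add(75, Mul(Function('t')(-10, 12), -80)) = Add(75, Mul(Pow(Add(-1, -10), -1), -80)) = Add(75, Mul(Pow(-11, -1), -80)) = Add(75, Mul(Rational(-1, 11), -80)) = Add(75, Rational(80, 11)) = Rational(905, 11)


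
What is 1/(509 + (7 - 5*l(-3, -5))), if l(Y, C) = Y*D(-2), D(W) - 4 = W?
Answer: 1/546 ≈ 0.0018315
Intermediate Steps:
D(W) = 4 + W
l(Y, C) = 2*Y (l(Y, C) = Y*(4 - 2) = Y*2 = 2*Y)
1/(509 + (7 - 5*l(-3, -5))) = 1/(509 + (7 - 10*(-3))) = 1/(509 + (7 - 5*(-6))) = 1/(509 + (7 + 30)) = 1/(509 + 37) = 1/546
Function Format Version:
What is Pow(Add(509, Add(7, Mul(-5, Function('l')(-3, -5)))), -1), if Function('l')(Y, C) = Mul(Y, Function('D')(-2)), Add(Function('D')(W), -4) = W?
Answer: Rational(1, 546) ≈ 0.0018315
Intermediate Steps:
Function('D')(W) = Add(4, W)
Function('l')(Y, C) = Mul(2, Y) (Function('l')(Y, C) = Mul(Y, Add(4, -2)) = Mul(Y, 2) = Mul(2, Y))
Pow(Add(509, Add(7, Mul(-5, Function('l')(-3, -5)))), -1) = Pow(Add(509, Add(7, Mul(-5, Mul(2, -3)))), -1) = Pow(Add(509, Add(7, Mul(-5, -6))), -1) = Pow(Add(509, Add(7, 30)), -1) = Pow(Add(509, 37), -1) = Pow(546, -1) = Rational(1, 546)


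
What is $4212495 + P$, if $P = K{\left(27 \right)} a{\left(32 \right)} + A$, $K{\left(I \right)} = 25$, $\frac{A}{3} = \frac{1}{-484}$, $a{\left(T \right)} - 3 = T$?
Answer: $\frac{2039271077}{484} \approx 4.2134 \cdot 10^{6}$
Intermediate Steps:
$a{\left(T \right)} = 3 + T$
$A = - \frac{3}{484}$ ($A = \frac{3}{-484} = 3 \left(- \frac{1}{484}\right) = - \frac{3}{484} \approx -0.0061983$)
$P = \frac{423497}{484}$ ($P = 25 \left(3 + 32\right) - \frac{3}{484} = 25 \cdot 35 - \frac{3}{484} = 875 - \frac{3}{484} = \frac{423497}{484} \approx 874.99$)
$4212495 + P = 4212495 + \frac{423497}{484} = \frac{2039271077}{484}$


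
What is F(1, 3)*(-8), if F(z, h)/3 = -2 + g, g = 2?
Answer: 0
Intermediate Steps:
F(z, h) = 0 (F(z, h) = 3*(-2 + 2) = 3*0 = 0)
F(1, 3)*(-8) = 0*(-8) = 0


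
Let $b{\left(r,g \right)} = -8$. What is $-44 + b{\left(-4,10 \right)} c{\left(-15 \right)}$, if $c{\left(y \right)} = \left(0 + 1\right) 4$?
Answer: $-76$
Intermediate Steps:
$c{\left(y \right)} = 4$ ($c{\left(y \right)} = 1 \cdot 4 = 4$)
$-44 + b{\left(-4,10 \right)} c{\left(-15 \right)} = -44 - 32 = -76$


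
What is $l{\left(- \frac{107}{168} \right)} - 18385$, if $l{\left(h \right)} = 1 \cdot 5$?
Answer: $-18380$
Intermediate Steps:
$l{\left(h \right)} = 5$
$l{\left(- \frac{107}{168} \right)} - 18385 = 5 - 18385 = -18380$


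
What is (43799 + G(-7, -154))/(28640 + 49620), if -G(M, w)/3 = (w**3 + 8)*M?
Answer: -842347/860 ≈ -979.47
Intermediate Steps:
G(M, w) = -3*M*(8 + w**3) (G(M, w) = -3*(w**3 + 8)*M = -3*(8 + w**3)*M = -3*M*(8 + w**3))
(43799 + G(-7, -154))/(28640 + 49620) = (43799 - 3*(-7)*(8 + (-154)**3))/(28640 + 49620) = (43799 - 3*(-7)*(8 - 3652264))/78260 = (43799 - 3*(-7)*(-3652256))*(1/78260) = (43799 - 76697376)*(1/78260) = -76653577*1/78260 = -842347/860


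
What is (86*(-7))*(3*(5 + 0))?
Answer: -9030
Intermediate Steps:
(86*(-7))*(3*(5 + 0)) = -1806*5 = -602*15 = -9030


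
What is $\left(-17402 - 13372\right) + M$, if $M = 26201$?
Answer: $-4573$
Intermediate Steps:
$\left(-17402 - 13372\right) + M = \left(-17402 - 13372\right) + 26201 = -30774 + 26201 = -4573$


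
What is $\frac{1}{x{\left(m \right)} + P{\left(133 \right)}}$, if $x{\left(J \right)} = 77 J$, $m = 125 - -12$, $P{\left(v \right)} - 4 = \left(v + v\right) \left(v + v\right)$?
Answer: $\frac{1}{81309} \approx 1.2299 \cdot 10^{-5}$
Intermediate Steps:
$P{\left(v \right)} = 4 + 4 v^{2}$ ($P{\left(v \right)} = 4 + \left(v + v\right) \left(v + v\right) = 4 + 2 v 2 v = 4 + 4 v^{2}$)
$m = 137$ ($m = 125 + 12 = 137$)
$\frac{1}{x{\left(m \right)} + P{\left(133 \right)}} = \frac{1}{77 \cdot 137 + \left(4 + 4 \cdot 133^{2}\right)} = \frac{1}{10549 + \left(4 + 4 \cdot 17689\right)} = \frac{1}{10549 + \left(4 + 70756\right)} = \frac{1}{10549 + 70760} = \frac{1}{81309}$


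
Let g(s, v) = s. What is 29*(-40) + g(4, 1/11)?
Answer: -1156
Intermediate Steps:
29*(-40) + g(4, 1/11) = 29*(-40) + 4 = -1160 + 4 = -1156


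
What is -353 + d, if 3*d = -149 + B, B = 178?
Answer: -1030/3 ≈ -343.33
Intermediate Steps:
d = 29/3 (d = (-149 + 178)/3 = (⅓)*29 = 29/3 ≈ 9.6667)
-353 + d = -353 + 29/3 = -1030/3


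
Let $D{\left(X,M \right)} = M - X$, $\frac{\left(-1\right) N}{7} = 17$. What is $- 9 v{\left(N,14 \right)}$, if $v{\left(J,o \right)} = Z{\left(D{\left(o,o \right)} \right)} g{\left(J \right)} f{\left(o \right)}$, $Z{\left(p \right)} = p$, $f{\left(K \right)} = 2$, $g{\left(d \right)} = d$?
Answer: $0$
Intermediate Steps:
$N = -119$ ($N = \left(-7\right) 17 = -119$)
$v{\left(J,o \right)} = 0$ ($v{\left(J,o \right)} = \left(o - o\right) J 2 = 0 J 2 = 0 \cdot 2 = 0$)
$- 9 v{\left(N,14 \right)} = \left(-9\right) 0 = 0$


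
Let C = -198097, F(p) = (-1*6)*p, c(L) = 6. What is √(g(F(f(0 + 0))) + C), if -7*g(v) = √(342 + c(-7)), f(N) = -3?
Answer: √(-9706753 - 14*√87)/7 ≈ 445.08*I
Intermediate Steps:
F(p) = -6*p
g(v) = -2*√87/7 (g(v) = -√(342 + 6)/7 = -2*√87/7)
√(g(F(f(0 + 0))) + C) = √(-2*√87/7 - 198097) = √(-198097 - 2*√87/7)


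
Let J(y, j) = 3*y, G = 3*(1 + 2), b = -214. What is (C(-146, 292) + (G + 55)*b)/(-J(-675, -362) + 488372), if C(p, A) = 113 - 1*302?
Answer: -13885/490397 ≈ -0.028314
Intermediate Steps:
C(p, A) = -189 (C(p, A) = 113 - 302 = -189)
G = 9 (G = 3*3 = 9)
(C(-146, 292) + (G + 55)*b)/(-J(-675, -362) + 488372) = (-189 + (9 + 55)*(-214))/(-3*(-675) + 488372) = (-189 + 64*(-214))/(-1*(-2025) + 488372) = (-189 - 13696)/(2025 + 488372) = -13885/490397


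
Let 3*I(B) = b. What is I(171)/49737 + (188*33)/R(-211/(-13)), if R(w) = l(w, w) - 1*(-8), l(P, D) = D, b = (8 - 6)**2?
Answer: 1337129648/5222385 ≈ 256.04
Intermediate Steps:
b = 4 (b = 2**2 = 4)
I(B) = 4/3 (I(B) = (1/3)*4 = 4/3)
R(w) = 8 + w (R(w) = w - 1*(-8) = w + 8 = 8 + w)
I(171)/49737 + (188*33)/R(-211/(-13)) = (4/3)/49737 + (188*33)/(8 - 211/(-13)) = (4/3)*(1/49737) + 6204/(8 - 211*(-1/13)) = 4/149211 + 6204/(8 + 211/13) = 4/149211 + 6204/(315/13) = 4/149211 + 6204*(13/315) = 4/149211 + 26884/105 = 1337129648/5222385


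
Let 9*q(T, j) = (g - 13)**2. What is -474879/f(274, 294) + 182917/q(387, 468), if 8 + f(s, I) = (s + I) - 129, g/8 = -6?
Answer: -1057489716/1603751 ≈ -659.38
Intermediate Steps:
g = -48 (g = 8*(-6) = -48)
f(s, I) = -137 + I + s (f(s, I) = -8 + ((s + I) - 129) = -8 + ((I + s) - 129) = -8 + (-129 + I + s) = -137 + I + s)
q(T, j) = 3721/9 (q(T, j) = (-48 - 13)**2/9 = (1/9)*(-61)**2 = (1/9)*3721 = 3721/9)
-474879/f(274, 294) + 182917/q(387, 468) = -474879/(-137 + 294 + 274) + 182917/(3721/9) = -474879/431 + 182917*(9/3721) = -474879*1/431 + 1646253/3721 = -474879/431 + 1646253/3721 = -1057489716/1603751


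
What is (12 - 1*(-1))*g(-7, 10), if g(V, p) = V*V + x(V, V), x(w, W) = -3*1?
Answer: 598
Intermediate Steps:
x(w, W) = -3
g(V, p) = -3 + V² (g(V, p) = V*V - 3 = V² - 3 = -3 + V²)
(12 - 1*(-1))*g(-7, 10) = (12 - 1*(-1))*(-3 + (-7)²) = (12 + 1)*(-3 + 49) = 13*46 = 598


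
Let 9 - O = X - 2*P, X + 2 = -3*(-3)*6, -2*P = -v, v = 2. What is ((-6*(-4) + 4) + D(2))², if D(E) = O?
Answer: 169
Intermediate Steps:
P = 1 (P = -(-1)*2/2 = -½*(-2) = 1)
X = 52 (X = -2 - 3*(-3)*6 = -2 + 9*6 = -2 + 54 = 52)
O = -41 (O = 9 - (52 - 2*1) = 9 - (52 - 2) = 9 - 1*50 = 9 - 50 = -41)
D(E) = -41
((-6*(-4) + 4) + D(2))² = ((-6*(-4) + 4) - 41)² = ((24 + 4) - 41)² = (28 - 41)² = (-13)² = 169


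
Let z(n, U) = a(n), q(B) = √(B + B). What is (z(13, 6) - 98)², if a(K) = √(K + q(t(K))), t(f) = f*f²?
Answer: (98 - √13*√(1 + √26))² ≈ 7938.0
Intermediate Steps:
t(f) = f³
q(B) = √2*√B (q(B) = √(2*B) = √2*√B)
a(K) = √(K + √2*√(K³))
z(n, U) = √(n + √2*√(n³))
(z(13, 6) - 98)² = (√(13 + √2*√(13³)) - 98)² = (√(13 + √2*√2197) - 98)² = (√(13 + √2*(13*√13)) - 98)² = (√(13 + 13*√26) - 98)² = (-98 + √(13 + 13*√26))²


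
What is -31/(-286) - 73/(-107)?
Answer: 24195/30602 ≈ 0.79063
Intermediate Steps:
-31/(-286) - 73/(-107) = -31*(-1/286) - 73*(-1/107) = 31/286 + 73/107 = 24195/30602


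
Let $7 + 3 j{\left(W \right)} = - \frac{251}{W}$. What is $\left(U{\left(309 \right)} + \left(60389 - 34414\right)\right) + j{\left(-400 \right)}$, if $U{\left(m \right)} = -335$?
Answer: $\frac{30765451}{1200} \approx 25638.0$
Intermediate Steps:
$j{\left(W \right)} = - \frac{7}{3} - \frac{251}{3 W}$ ($j{\left(W \right)} = - \frac{7}{3} + \frac{\left(-251\right) \frac{1}{W}}{3} = - \frac{7}{3} - \frac{251}{3 W}$)
$\left(U{\left(309 \right)} + \left(60389 - 34414\right)\right) + j{\left(-400 \right)} = \left(-335 + \left(60389 - 34414\right)\right) + \frac{-251 - -2800}{3 \left(-400\right)} = \left(-335 + \left(60389 - 34414\right)\right) + \frac{1}{3} \left(- \frac{1}{400}\right) \left(-251 + 2800\right) = \left(-335 + 25975\right) + \frac{1}{3} \left(- \frac{1}{400}\right) 2549 = 25640 - \frac{2549}{1200} = \frac{30765451}{1200}$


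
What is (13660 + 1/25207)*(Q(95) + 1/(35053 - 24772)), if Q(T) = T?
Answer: 48043344302888/37021881 ≈ 1.2977e+6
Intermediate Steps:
(13660 + 1/25207)*(Q(95) + 1/(35053 - 24772)) = (13660 + 1/25207)*(95 + 1/(35053 - 24772)) = (13660 + 1/25207)*(95 + 1/10281) = 344327621*(95 + 1/10281)/25207 = (344327621/25207)*(976696/10281) = 48043344302888/37021881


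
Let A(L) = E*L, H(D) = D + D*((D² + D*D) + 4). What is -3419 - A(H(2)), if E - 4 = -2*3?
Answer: -3367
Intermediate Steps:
H(D) = D + D*(4 + 2*D²) (H(D) = D + D*((D² + D²) + 4) = D + D*(2*D² + 4) = D + D*(4 + 2*D²))
E = -2 (E = 4 - 2*3 = 4 - 6 = -2)
A(L) = -2*L
-3419 - A(H(2)) = -3419 - (-2)*2*(5 + 2*2²) = -3419 - (-2)*2*(5 + 2*4) = -3419 - (-2)*2*(5 + 8) = -3419 - (-2)*2*13 = -3419 - (-2)*26 = -3419 - 1*(-52) = -3419 + 52 = -3367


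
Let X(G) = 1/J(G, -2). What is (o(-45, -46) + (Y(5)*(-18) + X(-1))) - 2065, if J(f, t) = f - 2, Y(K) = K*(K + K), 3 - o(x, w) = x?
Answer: -8752/3 ≈ -2917.3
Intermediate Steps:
o(x, w) = 3 - x
Y(K) = 2*K² (Y(K) = K*(2*K) = 2*K²)
J(f, t) = -2 + f
X(G) = 1/(-2 + G)
(o(-45, -46) + (Y(5)*(-18) + X(-1))) - 2065 = ((3 - 1*(-45)) + ((2*5²)*(-18) + 1/(-2 - 1))) - 2065 = ((3 + 45) + ((2*25)*(-18) + 1/(-3))) - 2065 = (48 + (50*(-18) - ⅓)) - 2065 = (48 + (-900 - ⅓)) - 2065 = (48 - 2701/3) - 2065 = -2557/3 - 2065 = -8752/3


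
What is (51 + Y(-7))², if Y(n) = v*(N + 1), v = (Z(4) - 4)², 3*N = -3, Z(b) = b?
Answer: 2601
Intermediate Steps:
N = -1 (N = (⅓)*(-3) = -1)
v = 0 (v = (4 - 4)² = 0² = 0)
Y(n) = 0 (Y(n) = 0*(-1 + 1) = 0*0 = 0)
(51 + Y(-7))² = (51 + 0)² = 51² = 2601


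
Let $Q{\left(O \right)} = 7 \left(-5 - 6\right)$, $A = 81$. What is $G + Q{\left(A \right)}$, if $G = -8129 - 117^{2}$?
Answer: $-21895$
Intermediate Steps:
$G = -21818$ ($G = -8129 - 13689 = -21818$)
$Q{\left(O \right)} = -77$ ($Q{\left(O \right)} = 7 \left(-11\right) = -77$)
$G + Q{\left(A \right)} = -21818 - 77 = -21895$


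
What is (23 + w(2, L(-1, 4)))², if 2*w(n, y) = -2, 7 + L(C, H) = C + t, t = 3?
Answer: 484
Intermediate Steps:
L(C, H) = -4 + C (L(C, H) = -7 + (C + 3) = -7 + (3 + C) = -4 + C)
w(n, y) = -1 (w(n, y) = (½)*(-2) = -1)
(23 + w(2, L(-1, 4)))² = (23 - 1)² = 22² = 484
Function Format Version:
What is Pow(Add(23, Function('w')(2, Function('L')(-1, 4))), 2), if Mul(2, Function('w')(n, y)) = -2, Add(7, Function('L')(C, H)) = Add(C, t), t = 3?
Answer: 484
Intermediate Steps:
Function('L')(C, H) = Add(-4, C) (Function('L')(C, H) = Add(-7, Add(C, 3)) = Add(-7, Add(3, C)) = Add(-4, C))
Function('w')(n, y) = -1 (Function('w')(n, y) = Mul(Rational(1, 2), -2) = -1)
Pow(Add(23, Function('w')(2, Function('L')(-1, 4))), 2) = Pow(Add(23, -1), 2) = Pow(22, 2) = 484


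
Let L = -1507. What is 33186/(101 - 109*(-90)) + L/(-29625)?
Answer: 998071127/293613375 ≈ 3.3993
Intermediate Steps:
33186/(101 - 109*(-90)) + L/(-29625) = 33186/(101 - 109*(-90)) - 1507/(-29625) = 33186/(101 + 9810) - 1507*(-1/29625) = 33186/9911 + 1507/29625 = 998071127/293613375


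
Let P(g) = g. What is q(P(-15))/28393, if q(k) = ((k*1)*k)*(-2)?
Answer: -450/28393 ≈ -0.015849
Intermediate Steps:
q(k) = -2*k**2 (q(k) = (k*k)*(-2) = k**2*(-2) = -2*k**2)
q(P(-15))/28393 = -2*(-15)**2/28393 = -2*225*(1/28393) = -450*1/28393 = -450/28393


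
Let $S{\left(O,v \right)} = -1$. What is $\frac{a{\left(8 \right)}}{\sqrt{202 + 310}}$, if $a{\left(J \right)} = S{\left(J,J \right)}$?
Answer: $- \frac{\sqrt{2}}{32} \approx -0.044194$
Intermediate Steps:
$a{\left(J \right)} = -1$
$\frac{a{\left(8 \right)}}{\sqrt{202 + 310}} = - \frac{1}{\sqrt{202 + 310}} = - \frac{1}{\sqrt{512}} = - \frac{1}{16 \sqrt{2}} = - \frac{\sqrt{2}}{32}$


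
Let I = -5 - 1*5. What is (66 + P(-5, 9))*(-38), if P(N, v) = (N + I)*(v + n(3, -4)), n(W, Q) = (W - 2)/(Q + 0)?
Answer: 4959/2 ≈ 2479.5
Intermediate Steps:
n(W, Q) = (-2 + W)/Q
I = -10 (I = -5 - 5 = -10)
P(N, v) = (-10 + N)*(-1/4 + v) (P(N, v) = (N - 10)*(v + (-2 + 3)/(-4)) = (-10 + N)*(v - 1/4*1) = (-10 + N)*(v - 1/4) = (-10 + N)*(-1/4 + v))
(66 + P(-5, 9))*(-38) = (66 + (5/2 - 10*9 - 1/4*(-5) - 5*9))*(-38) = (66 + (5/2 - 90 + 5/4 - 45))*(-38) = (66 - 525/4)*(-38) = -261/4*(-38) = 4959/2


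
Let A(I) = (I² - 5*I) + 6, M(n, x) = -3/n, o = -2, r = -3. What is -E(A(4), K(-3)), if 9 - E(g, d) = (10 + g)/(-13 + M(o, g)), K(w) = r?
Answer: -231/23 ≈ -10.043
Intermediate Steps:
K(w) = -3
A(I) = 6 + I² - 5*I
E(g, d) = 227/23 + 2*g/23 (E(g, d) = 9 - (10 + g)/(-13 - 3/(-2)) = 9 - (10 + g)/(-13 - 3*(-½)) = 9 - (10 + g)/(-13 + 3/2) = 9 - (10 + g)/(-23/2) = 9 - (10 + g)*(-2)/23 = 9 - (-20/23 - 2*g/23) = 9 + (20/23 + 2*g/23) = 227/23 + 2*g/23)
-E(A(4), K(-3)) = -(227/23 + 2*(6 + 4² - 5*4)/23) = -(227/23 + 2*(6 + 16 - 20)/23) = -(227/23 + (2/23)*2) = -(227/23 + 4/23) = -1*231/23 = -231/23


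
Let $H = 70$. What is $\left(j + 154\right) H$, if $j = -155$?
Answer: $-70$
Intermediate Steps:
$\left(j + 154\right) H = \left(-155 + 154\right) 70 = \left(-1\right) 70 = -70$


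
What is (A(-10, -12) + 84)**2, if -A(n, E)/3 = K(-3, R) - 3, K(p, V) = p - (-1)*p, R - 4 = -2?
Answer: 12321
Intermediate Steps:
R = 2 (R = 4 - 2 = 2)
K(p, V) = 2*p (K(p, V) = p + p = 2*p)
A(n, E) = 27 (A(n, E) = -3*(2*(-3) - 3) = -3*(-6 - 3) = -3*(-9) = 27)
(A(-10, -12) + 84)**2 = (27 + 84)**2 = 111**2 = 12321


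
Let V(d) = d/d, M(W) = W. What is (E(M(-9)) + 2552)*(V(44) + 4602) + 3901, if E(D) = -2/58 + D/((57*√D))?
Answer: 340767350/29 + 4603*I/19 ≈ 1.1751e+7 + 242.26*I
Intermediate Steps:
V(d) = 1
E(D) = -1/29 + √D/57 (E(D) = -2*1/58 + D*(1/(57*√D)) = -1/29 + √D/57)
(E(M(-9)) + 2552)*(V(44) + 4602) + 3901 = ((-1/29 + √(-9)/57) + 2552)*(1 + 4602) + 3901 = ((-1/29 + (3*I)/57) + 2552)*4603 + 3901 = ((-1/29 + I/19) + 2552)*4603 + 3901 = (74007/29 + I/19)*4603 + 3901 = (340654221/29 + 4603*I/19) + 3901 = 340767350/29 + 4603*I/19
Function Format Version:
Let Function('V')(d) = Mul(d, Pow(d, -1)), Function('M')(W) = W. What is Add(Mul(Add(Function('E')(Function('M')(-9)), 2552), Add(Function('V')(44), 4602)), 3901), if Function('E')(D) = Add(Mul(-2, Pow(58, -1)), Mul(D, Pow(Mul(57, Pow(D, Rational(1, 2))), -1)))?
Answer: Add(Rational(340767350, 29), Mul(Rational(4603, 19), I)) ≈ Add(1.1751e+7, Mul(242.26, I))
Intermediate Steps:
Function('V')(d) = 1
Function('E')(D) = Add(Rational(-1, 29), Mul(Rational(1, 57), Pow(D, Rational(1, 2)))) (Function('E')(D) = Add(Mul(-2, Rational(1, 58)), Mul(D, Mul(Rational(1, 57), Pow(D, Rational(-1, 2))))) = Add(Rational(-1, 29), Mul(Rational(1, 57), Pow(D, Rational(1, 2)))))
Add(Mul(Add(Function('E')(Function('M')(-9)), 2552), Add(Function('V')(44), 4602)), 3901) = Add(Mul(Add(Add(Rational(-1, 29), Mul(Rational(1, 57), Pow(-9, Rational(1, 2)))), 2552), Add(1, 4602)), 3901) = Add(Mul(Add(Add(Rational(-1, 29), Mul(Rational(1, 57), Mul(3, I))), 2552), 4603), 3901) = Add(Mul(Add(Add(Rational(-1, 29), Mul(Rational(1, 19), I)), 2552), 4603), 3901) = Add(Mul(Add(Rational(74007, 29), Mul(Rational(1, 19), I)), 4603), 3901) = Add(Add(Rational(340654221, 29), Mul(Rational(4603, 19), I)), 3901) = Add(Rational(340767350, 29), Mul(Rational(4603, 19), I))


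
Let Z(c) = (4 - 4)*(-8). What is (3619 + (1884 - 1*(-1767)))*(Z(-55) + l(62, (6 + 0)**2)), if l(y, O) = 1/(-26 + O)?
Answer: 727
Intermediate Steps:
Z(c) = 0 (Z(c) = 0*(-8) = 0)
(3619 + (1884 - 1*(-1767)))*(Z(-55) + l(62, (6 + 0)**2)) = (3619 + (1884 - 1*(-1767)))*(0 + 1/(-26 + (6 + 0)**2)) = (3619 + (1884 + 1767))*(0 + 1/(-26 + 6**2)) = (3619 + 3651)*(0 + 1/(-26 + 36)) = 7270*(0 + 1/10) = 7270*(1/10) = 727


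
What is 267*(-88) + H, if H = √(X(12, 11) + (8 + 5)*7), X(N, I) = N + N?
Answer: -23496 + √115 ≈ -23485.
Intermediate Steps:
X(N, I) = 2*N
H = √115 (H = √(2*12 + (8 + 5)*7) = √(24 + 13*7) = √(24 + 91) = √115 ≈ 10.724)
267*(-88) + H = 267*(-88) + √115 = -23496 + √115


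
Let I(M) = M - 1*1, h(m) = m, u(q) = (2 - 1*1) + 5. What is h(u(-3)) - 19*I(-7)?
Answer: 158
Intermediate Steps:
u(q) = 6 (u(q) = (2 - 1) + 5 = 1 + 5 = 6)
I(M) = -1 + M (I(M) = M - 1 = -1 + M)
h(u(-3)) - 19*I(-7) = 6 - 19*(-1 - 7) = 6 - 19*(-8) = 6 + 152 = 158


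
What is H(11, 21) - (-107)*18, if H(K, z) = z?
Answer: 1947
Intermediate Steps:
H(11, 21) - (-107)*18 = 21 - (-107)*18 = 21 - 1*(-1926) = 21 + 1926 = 1947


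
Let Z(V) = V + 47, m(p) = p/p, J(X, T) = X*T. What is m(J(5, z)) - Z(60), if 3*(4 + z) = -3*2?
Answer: -106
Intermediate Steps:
z = -6 (z = -4 + (-3*2)/3 = -4 + (⅓)*(-6) = -4 - 2 = -6)
J(X, T) = T*X
m(p) = 1
Z(V) = 47 + V
m(J(5, z)) - Z(60) = 1 - (47 + 60) = 1 - 1*107 = 1 - 107 = -106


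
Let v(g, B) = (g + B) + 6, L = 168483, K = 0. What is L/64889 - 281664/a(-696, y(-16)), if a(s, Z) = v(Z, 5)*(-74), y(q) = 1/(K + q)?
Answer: 147306089793/420156275 ≈ 350.60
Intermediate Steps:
v(g, B) = 6 + B + g (v(g, B) = (B + g) + 6 = 6 + B + g)
y(q) = 1/q (y(q) = 1/(0 + q) = 1/q)
a(s, Z) = -814 - 74*Z (a(s, Z) = (6 + 5 + Z)*(-74) = (11 + Z)*(-74) = -814 - 74*Z)
L/64889 - 281664/a(-696, y(-16)) = 168483/64889 - 281664/(-814 - 74/(-16)) = 168483*(1/64889) - 281664/(-814 - 74*(-1/16)) = 168483/64889 - 281664/(-814 + 37/8) = 168483/64889 - 281664/(-6475/8) = 168483/64889 - 281664*(-8/6475) = 168483/64889 + 2253312/6475 = 147306089793/420156275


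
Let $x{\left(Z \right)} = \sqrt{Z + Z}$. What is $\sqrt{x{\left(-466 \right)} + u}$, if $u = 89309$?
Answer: $\sqrt{89309 + 2 i \sqrt{233}} \approx 298.85 + 0.051 i$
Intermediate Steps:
$x{\left(Z \right)} = \sqrt{2} \sqrt{Z}$ ($x{\left(Z \right)} = \sqrt{2 Z} = \sqrt{2} \sqrt{Z}$)
$\sqrt{x{\left(-466 \right)} + u} = \sqrt{\sqrt{2} \sqrt{-466} + 89309} = \sqrt{\sqrt{2} i \sqrt{466} + 89309} = \sqrt{2 i \sqrt{233} + 89309} = \sqrt{89309 + 2 i \sqrt{233}}$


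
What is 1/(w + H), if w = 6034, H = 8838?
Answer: 1/14872 ≈ 6.7240e-5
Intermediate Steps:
1/(w + H) = 1/(6034 + 8838) = 1/14872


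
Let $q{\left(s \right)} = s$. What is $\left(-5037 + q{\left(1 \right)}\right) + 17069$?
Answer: $12033$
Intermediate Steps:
$\left(-5037 + q{\left(1 \right)}\right) + 17069 = \left(-5037 + 1\right) + 17069 = -5036 + 17069 = 12033$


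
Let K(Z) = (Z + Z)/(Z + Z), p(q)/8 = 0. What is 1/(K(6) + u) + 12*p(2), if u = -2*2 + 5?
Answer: ½ ≈ 0.50000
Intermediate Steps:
p(q) = 0 (p(q) = 8*0 = 0)
K(Z) = 1 (K(Z) = (2*Z)/((2*Z)) = (2*Z)*(1/(2*Z)) = 1)
u = 1 (u = -4 + 5 = 1)
1/(K(6) + u) + 12*p(2) = 1/(1 + 1) + 12*0 = 1/2 + 0 = ½ + 0 = ½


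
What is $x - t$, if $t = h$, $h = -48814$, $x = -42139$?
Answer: $6675$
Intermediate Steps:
$t = -48814$
$x - t = -42139 - -48814 = -42139 + 48814 = 6675$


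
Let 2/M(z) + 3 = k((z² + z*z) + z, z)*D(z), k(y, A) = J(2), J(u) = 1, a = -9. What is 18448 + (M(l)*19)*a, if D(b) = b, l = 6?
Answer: 18334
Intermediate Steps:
k(y, A) = 1
M(z) = 2/(-3 + z) (M(z) = 2/(-3 + 1*z) = 2/(-3 + z))
18448 + (M(l)*19)*a = 18448 + ((2/(-3 + 6))*19)*(-9) = 18448 + ((2/3)*19)*(-9) = 18448 + ((2*(⅓))*19)*(-9) = 18448 + ((⅔)*19)*(-9) = 18448 + (38/3)*(-9) = 18448 - 114 = 18334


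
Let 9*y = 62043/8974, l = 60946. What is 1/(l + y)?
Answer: 26922/1640808893 ≈ 1.6408e-5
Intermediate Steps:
y = 20681/26922 (y = (62043/8974)/9 = (62043*(1/8974))/9 = (⅑)*(62043/8974) = 20681/26922 ≈ 0.76818)
1/(l + y) = 1/(60946 + 20681/26922) = 1/(1640808893/26922) = 26922/1640808893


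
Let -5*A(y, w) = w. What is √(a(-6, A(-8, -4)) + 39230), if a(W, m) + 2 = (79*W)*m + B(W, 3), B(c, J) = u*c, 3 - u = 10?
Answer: 3*√108030/5 ≈ 197.21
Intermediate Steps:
u = -7 (u = 3 - 1*10 = 3 - 10 = -7)
A(y, w) = -w/5
B(c, J) = -7*c
a(W, m) = -2 - 7*W + 79*W*m (a(W, m) = -2 + ((79*W)*m - 7*W) = -2 + (79*W*m - 7*W) = -2 + (-7*W + 79*W*m) = -2 - 7*W + 79*W*m)
√(a(-6, A(-8, -4)) + 39230) = √((-2 - 7*(-6) + 79*(-6)*(-⅕*(-4))) + 39230) = √((-2 + 42 + 79*(-6)*(⅘)) + 39230) = √((-2 + 42 - 1896/5) + 39230) = √(-1696/5 + 39230) = √(194454/5) = 3*√108030/5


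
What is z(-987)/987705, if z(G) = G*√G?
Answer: -7*I*√987/7005 ≈ -0.031394*I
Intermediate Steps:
z(G) = G^(3/2)
z(-987)/987705 = (-987)^(3/2)/987705 = -987*I*√987*(1/987705) = -7*I*√987/7005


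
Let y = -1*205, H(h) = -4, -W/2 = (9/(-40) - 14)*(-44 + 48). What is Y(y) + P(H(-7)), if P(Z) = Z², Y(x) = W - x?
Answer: 1674/5 ≈ 334.80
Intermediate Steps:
W = 569/5 (W = -2*(9/(-40) - 14)*(-44 + 48) = -2*(9*(-1/40) - 14)*4 = -2*(-9/40 - 14)*4 = -(-569)*4/20 = -2*(-569/10) = 569/5 ≈ 113.80)
y = -205
Y(x) = 569/5 - x
Y(y) + P(H(-7)) = (569/5 - 1*(-205)) + (-4)² = (569/5 + 205) + 16 = 1594/5 + 16 = 1674/5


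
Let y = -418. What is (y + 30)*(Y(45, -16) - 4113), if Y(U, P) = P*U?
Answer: 1875204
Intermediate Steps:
(y + 30)*(Y(45, -16) - 4113) = (-418 + 30)*(-16*45 - 4113) = -388*(-720 - 4113) = -388*(-4833) = 1875204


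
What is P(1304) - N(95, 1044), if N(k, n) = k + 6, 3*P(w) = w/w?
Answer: -302/3 ≈ -100.67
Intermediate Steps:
P(w) = ⅓ (P(w) = (w/w)/3 = (⅓)*1 = ⅓)
N(k, n) = 6 + k
P(1304) - N(95, 1044) = ⅓ - (6 + 95) = ⅓ - 1*101 = ⅓ - 101 = -302/3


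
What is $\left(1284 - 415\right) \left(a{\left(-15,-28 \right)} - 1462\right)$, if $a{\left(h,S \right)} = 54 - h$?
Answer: $-1210517$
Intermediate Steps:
$\left(1284 - 415\right) \left(a{\left(-15,-28 \right)} - 1462\right) = \left(1284 - 415\right) \left(\left(54 - -15\right) - 1462\right) = 869 \left(\left(54 + 15\right) - 1462\right) = 869 \left(69 - 1462\right) = 869 \left(-1393\right) = -1210517$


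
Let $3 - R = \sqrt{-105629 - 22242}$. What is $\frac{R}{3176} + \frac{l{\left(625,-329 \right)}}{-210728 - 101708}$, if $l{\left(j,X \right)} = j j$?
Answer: $- \frac{309921923}{248074184} - \frac{i \sqrt{127871}}{3176} \approx -1.2493 - 0.11259 i$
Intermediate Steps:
$R = 3 - i \sqrt{127871}$ ($R = 3 - \sqrt{-105629 - 22242} = 3 - \sqrt{-127871} = 3 - i \sqrt{127871} \approx 3.0 - 357.59 i$)
$l{\left(j,X \right)} = j^{2}$
$\frac{R}{3176} + \frac{l{\left(625,-329 \right)}}{-210728 - 101708} = \frac{3 - i \sqrt{127871}}{3176} + \frac{625^{2}}{-210728 - 101708} = \left(3 - i \sqrt{127871}\right) \frac{1}{3176} + \frac{390625}{-210728 - 101708} = \left(\frac{3}{3176} - \frac{i \sqrt{127871}}{3176}\right) + \frac{390625}{-312436} = \left(\frac{3}{3176} - \frac{i \sqrt{127871}}{3176}\right) + 390625 \left(- \frac{1}{312436}\right) = \left(\frac{3}{3176} - \frac{i \sqrt{127871}}{3176}\right) - \frac{390625}{312436} = - \frac{309921923}{248074184} - \frac{i \sqrt{127871}}{3176}$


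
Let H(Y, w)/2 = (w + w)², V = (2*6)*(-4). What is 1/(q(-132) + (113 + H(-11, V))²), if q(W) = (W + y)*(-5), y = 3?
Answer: 1/343917670 ≈ 2.9077e-9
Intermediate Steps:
V = -48 (V = 12*(-4) = -48)
H(Y, w) = 8*w² (H(Y, w) = 2*(w + w)² = 2*(2*w)² = 2*(4*w²) = 8*w²)
q(W) = -15 - 5*W (q(W) = (W + 3)*(-5) = (3 + W)*(-5) = -15 - 5*W)
1/(q(-132) + (113 + H(-11, V))²) = 1/((-15 - 5*(-132)) + (113 + 8*(-48)²)²) = 1/((-15 + 660) + (113 + 8*2304)²) = 1/(645 + (113 + 18432)²) = 1/(645 + 18545²) = 1/(645 + 343917025) = 1/343917670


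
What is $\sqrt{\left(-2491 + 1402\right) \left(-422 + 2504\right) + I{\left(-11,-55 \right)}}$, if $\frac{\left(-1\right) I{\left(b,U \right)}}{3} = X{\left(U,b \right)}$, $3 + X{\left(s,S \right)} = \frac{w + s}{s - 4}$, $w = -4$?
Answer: $2 i \sqrt{566823} \approx 1505.8 i$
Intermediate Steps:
$X{\left(s,S \right)} = -2$ ($X{\left(s,S \right)} = -3 + \frac{-4 + s}{s - 4} = -3 + \frac{-4 + s}{-4 + s} = -3 + 1 = -2$)
$I{\left(b,U \right)} = 6$ ($I{\left(b,U \right)} = \left(-3\right) \left(-2\right) = 6$)
$\sqrt{\left(-2491 + 1402\right) \left(-422 + 2504\right) + I{\left(-11,-55 \right)}} = \sqrt{\left(-2491 + 1402\right) \left(-422 + 2504\right) + 6} = \sqrt{\left(-1089\right) 2082 + 6} = \sqrt{-2267298 + 6} = \sqrt{-2267292} = 2 i \sqrt{566823}$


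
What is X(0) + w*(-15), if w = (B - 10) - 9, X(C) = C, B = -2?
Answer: 315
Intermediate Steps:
w = -21 (w = (-2 - 10) - 9 = -12 - 9 = -21)
X(0) + w*(-15) = 0 - 21*(-15) = 0 + 315 = 315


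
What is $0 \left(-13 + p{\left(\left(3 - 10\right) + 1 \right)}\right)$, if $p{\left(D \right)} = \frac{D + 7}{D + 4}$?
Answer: $0$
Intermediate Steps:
$p{\left(D \right)} = \frac{7 + D}{4 + D}$
$0 \left(-13 + p{\left(\left(3 - 10\right) + 1 \right)}\right) = 0 \left(-13 + \frac{7 + \left(\left(3 - 10\right) + 1\right)}{4 + \left(\left(3 - 10\right) + 1\right)}\right) = 0 \left(-13 + \frac{7 + \left(-7 + 1\right)}{4 + \left(-7 + 1\right)}\right) = 0 \left(-13 + \frac{7 - 6}{4 - 6}\right) = 0 \left(-13 + \frac{1}{-2} \cdot 1\right) = 0 \left(-13 - \frac{1}{2}\right) = 0 \left(- \frac{27}{2}\right) = 0$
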